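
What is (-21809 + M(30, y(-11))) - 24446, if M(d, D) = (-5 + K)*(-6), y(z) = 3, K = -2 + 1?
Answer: -46219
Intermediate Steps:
K = -1
M(d, D) = 36 (M(d, D) = (-5 - 1)*(-6) = -6*(-6) = 36)
(-21809 + M(30, y(-11))) - 24446 = (-21809 + 36) - 24446 = -21773 - 24446 = -46219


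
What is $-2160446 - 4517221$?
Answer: $-6677667$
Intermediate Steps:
$-2160446 - 4517221 = -6677667$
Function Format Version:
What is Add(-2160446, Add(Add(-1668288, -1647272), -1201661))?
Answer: -6677667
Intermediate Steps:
Add(-2160446, Add(Add(-1668288, -1647272), -1201661)) = Add(-2160446, Add(-3315560, -1201661)) = Add(-2160446, -4517221) = -6677667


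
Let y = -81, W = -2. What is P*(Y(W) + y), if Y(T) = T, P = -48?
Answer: 3984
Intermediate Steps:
P*(Y(W) + y) = -48*(-2 - 81) = -48*(-83) = 3984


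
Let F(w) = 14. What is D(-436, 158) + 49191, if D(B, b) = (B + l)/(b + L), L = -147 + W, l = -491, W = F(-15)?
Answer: 1228848/25 ≈ 49154.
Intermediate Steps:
W = 14
L = -133 (L = -147 + 14 = -133)
D(B, b) = (-491 + B)/(-133 + b) (D(B, b) = (B - 491)/(b - 133) = (-491 + B)/(-133 + b))
D(-436, 158) + 49191 = (-491 - 436)/(-133 + 158) + 49191 = -927/25 + 49191 = 1228848/25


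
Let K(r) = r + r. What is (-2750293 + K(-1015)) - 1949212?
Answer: -4701535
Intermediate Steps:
K(r) = 2*r
(-2750293 + K(-1015)) - 1949212 = (-2750293 + 2*(-1015)) - 1949212 = (-2750293 - 2030) - 1949212 = -2752323 - 1949212 = -4701535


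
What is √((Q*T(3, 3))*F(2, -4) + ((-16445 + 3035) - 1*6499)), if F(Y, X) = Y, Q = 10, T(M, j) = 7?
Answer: I*√19769 ≈ 140.6*I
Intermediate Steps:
√((Q*T(3, 3))*F(2, -4) + ((-16445 + 3035) - 1*6499)) = √((10*7)*2 + ((-16445 + 3035) - 1*6499)) = √(70*2 + (-13410 - 6499)) = √(140 - 19909) = √(-19769) = I*√19769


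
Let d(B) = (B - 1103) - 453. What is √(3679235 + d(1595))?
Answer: √3679274 ≈ 1918.1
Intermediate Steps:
d(B) = -1556 + B (d(B) = (-1103 + B) - 453 = -1556 + B)
√(3679235 + d(1595)) = √(3679235 + (-1556 + 1595)) = √(3679235 + 39) = √3679274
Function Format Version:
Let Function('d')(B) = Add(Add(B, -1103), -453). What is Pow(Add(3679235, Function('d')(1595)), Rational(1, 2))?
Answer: Pow(3679274, Rational(1, 2)) ≈ 1918.1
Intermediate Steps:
Function('d')(B) = Add(-1556, B) (Function('d')(B) = Add(Add(-1103, B), -453) = Add(-1556, B))
Pow(Add(3679235, Function('d')(1595)), Rational(1, 2)) = Pow(Add(3679235, Add(-1556, 1595)), Rational(1, 2)) = Pow(Add(3679235, 39), Rational(1, 2)) = Pow(3679274, Rational(1, 2))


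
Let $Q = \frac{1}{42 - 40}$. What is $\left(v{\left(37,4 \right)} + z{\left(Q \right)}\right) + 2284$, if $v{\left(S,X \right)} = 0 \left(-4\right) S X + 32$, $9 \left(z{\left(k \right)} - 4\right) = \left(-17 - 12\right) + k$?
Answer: $\frac{13901}{6} \approx 2316.8$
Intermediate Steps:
$Q = \frac{1}{2} \approx 0.5$
$z{\left(k \right)} = \frac{7}{9} + \frac{k}{9}$ ($z{\left(k \right)} = 4 + \frac{\left(-17 - 12\right) + k}{9} = 4 + \frac{-29 + k}{9} = 4 + \left(- \frac{29}{9} + \frac{k}{9}\right) = \frac{7}{9} + \frac{k}{9}$)
$v{\left(S,X \right)} = 32$ ($v{\left(S,X \right)} = 0 S X + 32 = 0 X + 32 = 0 + 32 = 32$)
$\left(v{\left(37,4 \right)} + z{\left(Q \right)}\right) + 2284 = \left(32 + \left(\frac{7}{9} + \frac{1}{9} \cdot \frac{1}{2}\right)\right) + 2284 = \left(32 + \left(\frac{7}{9} + \frac{1}{18}\right)\right) + 2284 = \left(32 + \frac{5}{6}\right) + 2284 = \frac{197}{6} + 2284 = \frac{13901}{6}$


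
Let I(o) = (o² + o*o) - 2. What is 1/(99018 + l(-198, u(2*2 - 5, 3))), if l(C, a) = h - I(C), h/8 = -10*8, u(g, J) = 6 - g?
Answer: 1/19972 ≈ 5.0070e-5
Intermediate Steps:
I(o) = -2 + 2*o² (I(o) = (o² + o²) - 2 = 2*o² - 2 = -2 + 2*o²)
h = -640 (h = 8*(-10*8) = 8*(-80) = -640)
l(C, a) = -638 - 2*C² (l(C, a) = -640 - (-2 + 2*C²) = -640 + (2 - 2*C²) = -638 - 2*C²)
1/(99018 + l(-198, u(2*2 - 5, 3))) = 1/(99018 + (-638 - 2*(-198)²)) = 1/(99018 + (-638 - 2*39204)) = 1/(99018 + (-638 - 78408)) = 1/(99018 - 79046) = 1/19972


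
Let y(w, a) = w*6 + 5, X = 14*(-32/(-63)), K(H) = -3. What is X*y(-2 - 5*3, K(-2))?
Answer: -6208/9 ≈ -689.78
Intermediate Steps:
X = 64/9 (X = 14*(-32*(-1/63)) = 14*(32/63) = 64/9 ≈ 7.1111)
y(w, a) = 5 + 6*w (y(w, a) = 6*w + 5 = 5 + 6*w)
X*y(-2 - 5*3, K(-2)) = 64*(5 + 6*(-2 - 5*3))/9 = 64*(5 + 6*(-2 - 15))/9 = 64*(5 + 6*(-17))/9 = 64*(5 - 102)/9 = (64/9)*(-97) = -6208/9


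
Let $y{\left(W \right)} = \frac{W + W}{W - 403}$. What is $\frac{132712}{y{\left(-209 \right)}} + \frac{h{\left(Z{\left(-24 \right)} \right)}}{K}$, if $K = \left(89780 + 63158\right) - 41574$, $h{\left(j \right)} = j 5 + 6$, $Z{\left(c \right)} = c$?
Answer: $\frac{205567170981}{1057958} \approx 1.9431 \cdot 10^{5}$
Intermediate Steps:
$h{\left(j \right)} = 6 + 5 j$ ($h{\left(j \right)} = 5 j + 6 = 6 + 5 j$)
$y{\left(W \right)} = \frac{2 W}{-403 + W}$
$K = 111364$ ($K = 152938 - 41574 = 111364$)
$\frac{132712}{y{\left(-209 \right)}} + \frac{h{\left(Z{\left(-24 \right)} \right)}}{K} = \frac{132712}{2 \left(-209\right) \frac{1}{-403 - 209}} + \frac{6 + 5 \left(-24\right)}{111364} = \frac{132712}{2 \left(-209\right) \frac{1}{-612}} + \left(6 - 120\right) \frac{1}{111364} = \frac{132712}{2 \left(-209\right) \left(- \frac{1}{612}\right)} - \frac{57}{55682} = \frac{132712}{\frac{209}{306}} - \frac{57}{55682} = 132712 \cdot \frac{306}{209} - \frac{57}{55682} = \frac{40609872}{209} - \frac{57}{55682} = \frac{205567170981}{1057958}$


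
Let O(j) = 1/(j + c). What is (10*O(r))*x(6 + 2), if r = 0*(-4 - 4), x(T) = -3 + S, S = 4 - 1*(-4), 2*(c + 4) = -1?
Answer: -100/9 ≈ -11.111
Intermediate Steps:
c = -9/2 (c = -4 + (½)*(-1) = -4 - ½ = -9/2 ≈ -4.5000)
S = 8 (S = 4 + 4 = 8)
x(T) = 5 (x(T) = -3 + 8 = 5)
r = 0 (r = 0*(-8) = 0)
O(j) = 1/(-9/2 + j) (O(j) = 1/(j - 9/2) = 1/(-9/2 + j))
(10*O(r))*x(6 + 2) = (10*(2/(-9 + 2*0)))*5 = (10*(2/(-9 + 0)))*5 = (10*(2/(-9)))*5 = (10*(2*(-⅑)))*5 = (10*(-2/9))*5 = -20/9*5 = -100/9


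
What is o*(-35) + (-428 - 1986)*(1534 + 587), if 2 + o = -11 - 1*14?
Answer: -5119149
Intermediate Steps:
o = -27 (o = -2 + (-11 - 1*14) = -2 + (-11 - 14) = -2 - 25 = -27)
o*(-35) + (-428 - 1986)*(1534 + 587) = -27*(-35) + (-428 - 1986)*(1534 + 587) = 945 - 2414*2121 = 945 - 5120094 = -5119149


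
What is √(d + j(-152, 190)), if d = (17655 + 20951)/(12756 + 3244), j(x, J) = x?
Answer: I*√5983485/200 ≈ 12.231*I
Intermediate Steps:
d = 19303/8000 (d = 38606/16000 = 38606*(1/16000) = 19303/8000 ≈ 2.4129)
√(d + j(-152, 190)) = √(19303/8000 - 152) = √(-1196697/8000) = I*√5983485/200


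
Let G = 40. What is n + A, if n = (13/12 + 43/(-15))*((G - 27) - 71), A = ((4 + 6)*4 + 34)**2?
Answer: 167383/30 ≈ 5579.4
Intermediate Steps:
A = 5476 (A = (10*4 + 34)**2 = (40 + 34)**2 = 74**2 = 5476)
n = 3103/30 (n = (13/12 + 43/(-15))*((40 - 27) - 71) = (13*(1/12) + 43*(-1/15))*(13 - 71) = (13/12 - 43/15)*(-58) = -107/60*(-58) = 3103/30 ≈ 103.43)
n + A = 3103/30 + 5476 = 167383/30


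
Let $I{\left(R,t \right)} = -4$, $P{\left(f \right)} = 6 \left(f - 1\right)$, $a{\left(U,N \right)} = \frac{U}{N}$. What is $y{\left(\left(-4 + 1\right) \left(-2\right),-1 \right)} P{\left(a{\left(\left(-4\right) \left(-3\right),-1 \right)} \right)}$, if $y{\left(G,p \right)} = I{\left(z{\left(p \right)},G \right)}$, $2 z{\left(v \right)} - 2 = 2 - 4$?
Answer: $312$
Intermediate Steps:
$z{\left(v \right)} = 0$ ($z{\left(v \right)} = 1 + \frac{2 - 4}{2} = 1 + \frac{1}{2} \left(-2\right) = 1 - 1 = 0$)
$P{\left(f \right)} = -6 + 6 f$ ($P{\left(f \right)} = 6 \left(-1 + f\right) = -6 + 6 f$)
$y{\left(G,p \right)} = -4$
$y{\left(\left(-4 + 1\right) \left(-2\right),-1 \right)} P{\left(a{\left(\left(-4\right) \left(-3\right),-1 \right)} \right)} = - 4 \left(-6 + 6 \frac{\left(-4\right) \left(-3\right)}{-1}\right) = - 4 \left(-6 + 6 \cdot 12 \left(-1\right)\right) = - 4 \left(-6 + 6 \left(-12\right)\right) = - 4 \left(-6 - 72\right) = \left(-4\right) \left(-78\right) = 312$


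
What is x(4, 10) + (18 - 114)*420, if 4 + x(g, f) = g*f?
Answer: -40284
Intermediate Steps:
x(g, f) = -4 + f*g (x(g, f) = -4 + g*f = -4 + f*g)
x(4, 10) + (18 - 114)*420 = (-4 + 10*4) + (18 - 114)*420 = (-4 + 40) - 96*420 = 36 - 40320 = -40284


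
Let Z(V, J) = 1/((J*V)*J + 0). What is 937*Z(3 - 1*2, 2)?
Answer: 937/4 ≈ 234.25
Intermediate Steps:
Z(V, J) = 1/(J²*V) (Z(V, J) = 1/(V*J² + 0) = 1/(V*J²) = 1/(J²*V))
937*Z(3 - 1*2, 2) = 937*(1/(2²*(3 - 1*2))) = 937*(1/(4*(3 - 2))) = 937*((¼)/1) = 937*((¼)*1) = 937*(¼) = 937/4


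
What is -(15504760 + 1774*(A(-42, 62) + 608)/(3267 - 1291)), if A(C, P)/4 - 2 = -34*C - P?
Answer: -201632840/13 ≈ -1.5510e+7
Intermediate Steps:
A(C, P) = 8 - 136*C - 4*P (A(C, P) = 8 + 4*(-34*C - P) = 8 + 4*(-P - 34*C) = 8 + (-136*C - 4*P) = 8 - 136*C - 4*P)
-(15504760 + 1774*(A(-42, 62) + 608)/(3267 - 1291)) = -(15504760 + 1774*((8 - 136*(-42) - 4*62) + 608)/(3267 - 1291)) = -1774/(1/(8740 + ((8 + 5712 - 248) + 608)/1976)) = -1774/(1/(8740 + (5472 + 608)*(1/1976))) = -1774/(1/(8740 + 6080*(1/1976))) = -1774/(1/(8740 + 40/13)) = -1774/(1/(113660/13)) = -1774/13/113660 = -1774*113660/13 = -201632840/13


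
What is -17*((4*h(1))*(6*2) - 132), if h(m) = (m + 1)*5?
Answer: -5916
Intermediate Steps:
h(m) = 5 + 5*m (h(m) = (1 + m)*5 = 5 + 5*m)
-17*((4*h(1))*(6*2) - 132) = -17*((4*(5 + 5*1))*(6*2) - 132) = -17*((4*(5 + 5))*12 - 132) = -17*((4*10)*12 - 132) = -17*(40*12 - 132) = -17*(480 - 132) = -17*348 = -5916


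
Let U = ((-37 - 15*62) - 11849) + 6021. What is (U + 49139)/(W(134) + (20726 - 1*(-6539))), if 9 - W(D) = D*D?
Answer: 21172/4659 ≈ 4.5443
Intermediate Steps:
W(D) = 9 - D² (W(D) = 9 - D*D = 9 - D²)
U = -6795 (U = ((-37 - 930) - 11849) + 6021 = (-967 - 11849) + 6021 = -12816 + 6021 = -6795)
(U + 49139)/(W(134) + (20726 - 1*(-6539))) = (-6795 + 49139)/((9 - 1*134²) + (20726 - 1*(-6539))) = 42344/((9 - 1*17956) + (20726 + 6539)) = 42344/((9 - 17956) + 27265) = 42344/(-17947 + 27265) = 42344/9318 = 42344*(1/9318) = 21172/4659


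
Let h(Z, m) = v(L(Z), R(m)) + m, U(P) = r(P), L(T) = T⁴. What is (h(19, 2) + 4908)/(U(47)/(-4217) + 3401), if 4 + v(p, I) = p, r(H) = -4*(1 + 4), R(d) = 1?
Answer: 19663871/494553 ≈ 39.761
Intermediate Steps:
r(H) = -20 (r(H) = -4*5 = -20)
v(p, I) = -4 + p
U(P) = -20
h(Z, m) = -4 + m + Z⁴ (h(Z, m) = (-4 + Z⁴) + m = -4 + m + Z⁴)
(h(19, 2) + 4908)/(U(47)/(-4217) + 3401) = ((-4 + 2 + 19⁴) + 4908)/(-20/(-4217) + 3401) = ((-4 + 2 + 130321) + 4908)/(-20*(-1/4217) + 3401) = (130319 + 4908)/(20/4217 + 3401) = 135227/(14342037/4217) = 135227*(4217/14342037) = 19663871/494553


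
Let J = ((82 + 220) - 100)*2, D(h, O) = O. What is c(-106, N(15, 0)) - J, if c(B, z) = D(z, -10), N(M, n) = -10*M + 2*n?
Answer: -414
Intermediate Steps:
J = 404 (J = (302 - 100)*2 = 202*2 = 404)
c(B, z) = -10
c(-106, N(15, 0)) - J = -10 - 1*404 = -10 - 404 = -414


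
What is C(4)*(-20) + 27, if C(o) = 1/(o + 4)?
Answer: 49/2 ≈ 24.500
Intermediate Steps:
C(o) = 1/(4 + o)
C(4)*(-20) + 27 = -20/(4 + 4) + 27 = -20/8 + 27 = (⅛)*(-20) + 27 = -5/2 + 27 = 49/2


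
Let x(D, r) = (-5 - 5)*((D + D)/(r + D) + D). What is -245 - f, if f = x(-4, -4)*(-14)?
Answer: 175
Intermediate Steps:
x(D, r) = -10*D - 20*D/(D + r) (x(D, r) = -10*((2*D)/(D + r) + D) = -10*(2*D/(D + r) + D) = -10*(D + 2*D/(D + r)) = -10*D - 20*D/(D + r))
f = -420 (f = -10*(-4)*(2 - 4 - 4)/(-4 - 4)*(-14) = -10*(-4)*(-6)/(-8)*(-14) = -10*(-4)*(-⅛)*(-6)*(-14) = 30*(-14) = -420)
-245 - f = -245 - 1*(-420) = -245 + 420 = 175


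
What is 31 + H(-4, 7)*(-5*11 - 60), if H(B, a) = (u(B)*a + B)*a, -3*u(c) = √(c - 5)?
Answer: 3251 + 5635*I ≈ 3251.0 + 5635.0*I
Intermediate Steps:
u(c) = -√(-5 + c)/3 (u(c) = -√(c - 5)/3 = -√(-5 + c)/3)
H(B, a) = a*(B - a*√(-5 + B)/3) (H(B, a) = ((-√(-5 + B)/3)*a + B)*a = (-a*√(-5 + B)/3 + B)*a = (B - a*√(-5 + B)/3)*a = a*(B - a*√(-5 + B)/3))
31 + H(-4, 7)*(-5*11 - 60) = 31 + ((⅓)*7*(3*(-4) - 1*7*√(-5 - 4)))*(-5*11 - 60) = 31 + ((⅓)*7*(-12 - 1*7*√(-9)))*(-55 - 60) = 31 + ((⅓)*7*(-12 - 1*7*3*I))*(-115) = 31 + ((⅓)*7*(-12 - 21*I))*(-115) = 31 + (-28 - 49*I)*(-115) = 31 + (3220 + 5635*I) = 3251 + 5635*I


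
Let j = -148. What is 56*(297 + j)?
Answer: 8344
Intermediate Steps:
56*(297 + j) = 56*(297 - 148) = 56*149 = 8344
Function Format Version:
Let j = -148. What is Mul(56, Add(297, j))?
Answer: 8344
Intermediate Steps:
Mul(56, Add(297, j)) = Mul(56, Add(297, -148)) = Mul(56, 149) = 8344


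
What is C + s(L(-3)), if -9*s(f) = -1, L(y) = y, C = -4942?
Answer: -44477/9 ≈ -4941.9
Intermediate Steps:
s(f) = ⅑ (s(f) = -⅑*(-1) = ⅑)
C + s(L(-3)) = -4942 + ⅑ = -44477/9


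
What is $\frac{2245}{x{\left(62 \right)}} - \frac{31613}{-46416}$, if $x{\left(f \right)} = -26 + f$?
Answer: $\frac{8778499}{139248} \approx 63.042$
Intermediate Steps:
$\frac{2245}{x{\left(62 \right)}} - \frac{31613}{-46416} = \frac{2245}{-26 + 62} - \frac{31613}{-46416} = \frac{2245}{36} - - \frac{31613}{46416} = 2245 \cdot \frac{1}{36} + \frac{31613}{46416} = \frac{2245}{36} + \frac{31613}{46416} = \frac{8778499}{139248}$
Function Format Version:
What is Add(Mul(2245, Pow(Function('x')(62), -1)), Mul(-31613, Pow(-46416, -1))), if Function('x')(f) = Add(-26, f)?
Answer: Rational(8778499, 139248) ≈ 63.042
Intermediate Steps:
Add(Mul(2245, Pow(Function('x')(62), -1)), Mul(-31613, Pow(-46416, -1))) = Add(Mul(2245, Pow(Add(-26, 62), -1)), Mul(-31613, Pow(-46416, -1))) = Add(Mul(2245, Pow(36, -1)), Mul(-31613, Rational(-1, 46416))) = Add(Mul(2245, Rational(1, 36)), Rational(31613, 46416)) = Add(Rational(2245, 36), Rational(31613, 46416)) = Rational(8778499, 139248)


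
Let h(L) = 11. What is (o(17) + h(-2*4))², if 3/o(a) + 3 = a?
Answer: 24649/196 ≈ 125.76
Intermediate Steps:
o(a) = 3/(-3 + a)
(o(17) + h(-2*4))² = (3/(-3 + 17) + 11)² = (3/14 + 11)² = (157/14)² = 24649/196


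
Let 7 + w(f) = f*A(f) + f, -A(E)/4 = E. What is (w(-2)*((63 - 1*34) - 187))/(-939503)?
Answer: -3950/939503 ≈ -0.0042043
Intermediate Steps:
A(E) = -4*E
w(f) = -7 + f - 4*f**2 (w(f) = -7 + (f*(-4*f) + f) = -7 + (-4*f**2 + f) = -7 + (f - 4*f**2) = -7 + f - 4*f**2)
(w(-2)*((63 - 1*34) - 187))/(-939503) = ((-7 - 2 - 4*(-2)**2)*((63 - 1*34) - 187))/(-939503) = ((-7 - 2 - 4*4)*((63 - 34) - 187))*(-1/939503) = ((-7 - 2 - 16)*(29 - 187))*(-1/939503) = -25*(-158)*(-1/939503) = 3950*(-1/939503) = -3950/939503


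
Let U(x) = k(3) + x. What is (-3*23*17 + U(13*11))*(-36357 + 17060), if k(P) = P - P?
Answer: 19875910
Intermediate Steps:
k(P) = 0
U(x) = x (U(x) = 0 + x = x)
(-3*23*17 + U(13*11))*(-36357 + 17060) = (-3*23*17 + 13*11)*(-36357 + 17060) = (-69*17 + 143)*(-19297) = (-1173 + 143)*(-19297) = -1030*(-19297) = 19875910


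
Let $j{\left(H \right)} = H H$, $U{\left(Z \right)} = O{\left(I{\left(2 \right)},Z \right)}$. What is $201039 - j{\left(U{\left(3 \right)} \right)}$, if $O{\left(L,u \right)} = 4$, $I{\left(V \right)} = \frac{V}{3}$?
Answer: $201023$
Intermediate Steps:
$I{\left(V \right)} = \frac{V}{3}$ ($I{\left(V \right)} = V \frac{1}{3} = \frac{V}{3}$)
$U{\left(Z \right)} = 4$
$j{\left(H \right)} = H^{2}$
$201039 - j{\left(U{\left(3 \right)} \right)} = 201039 - 4^{2} = 201039 - 16 = 201023$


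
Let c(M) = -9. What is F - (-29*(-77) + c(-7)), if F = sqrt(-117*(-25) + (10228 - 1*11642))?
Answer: -2224 + sqrt(1511) ≈ -2185.1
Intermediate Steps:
F = sqrt(1511) (F = sqrt(2925 + (10228 - 11642)) = sqrt(2925 - 1414) = sqrt(1511) ≈ 38.872)
F - (-29*(-77) + c(-7)) = sqrt(1511) - (-29*(-77) - 9) = sqrt(1511) - (2233 - 9) = sqrt(1511) - 1*2224 = sqrt(1511) - 2224 = -2224 + sqrt(1511)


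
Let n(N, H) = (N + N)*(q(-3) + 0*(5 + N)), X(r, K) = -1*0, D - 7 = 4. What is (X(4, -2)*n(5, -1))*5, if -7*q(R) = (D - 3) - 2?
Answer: 0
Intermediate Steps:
D = 11 (D = 7 + 4 = 11)
q(R) = -6/7 (q(R) = -((11 - 3) - 2)/7 = -(8 - 2)/7 = -⅐*6 = -6/7)
X(r, K) = 0
n(N, H) = -12*N/7 (n(N, H) = (N + N)*(-6/7 + 0*(5 + N)) = (2*N)*(-6/7 + 0) = (2*N)*(-6/7) = -12*N/7)
(X(4, -2)*n(5, -1))*5 = (0*(-12/7*5))*5 = (0*(-60/7))*5 = 0*5 = 0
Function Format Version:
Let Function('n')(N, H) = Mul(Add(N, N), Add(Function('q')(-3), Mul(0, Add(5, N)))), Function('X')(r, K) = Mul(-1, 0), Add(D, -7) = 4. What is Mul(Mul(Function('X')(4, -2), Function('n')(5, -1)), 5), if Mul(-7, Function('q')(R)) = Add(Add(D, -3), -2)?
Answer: 0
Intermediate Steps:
D = 11 (D = Add(7, 4) = 11)
Function('q')(R) = Rational(-6, 7) (Function('q')(R) = Mul(Rational(-1, 7), Add(Add(11, -3), -2)) = Mul(Rational(-1, 7), Add(8, -2)) = Mul(Rational(-1, 7), 6) = Rational(-6, 7))
Function('X')(r, K) = 0
Function('n')(N, H) = Mul(Rational(-12, 7), N) (Function('n')(N, H) = Mul(Add(N, N), Add(Rational(-6, 7), Mul(0, Add(5, N)))) = Mul(Mul(2, N), Add(Rational(-6, 7), 0)) = Mul(Mul(2, N), Rational(-6, 7)) = Mul(Rational(-12, 7), N))
Mul(Mul(Function('X')(4, -2), Function('n')(5, -1)), 5) = Mul(Mul(0, Mul(Rational(-12, 7), 5)), 5) = Mul(Mul(0, Rational(-60, 7)), 5) = Mul(0, 5) = 0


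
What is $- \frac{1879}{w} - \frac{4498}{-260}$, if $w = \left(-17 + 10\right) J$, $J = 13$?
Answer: $\frac{34533}{910} \approx 37.948$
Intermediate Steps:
$w = -91$ ($w = \left(-17 + 10\right) 13 = \left(-7\right) 13 = -91$)
$- \frac{1879}{w} - \frac{4498}{-260} = - \frac{1879}{-91} - \frac{4498}{-260} = \left(-1879\right) \left(- \frac{1}{91}\right) - - \frac{173}{10} = \frac{1879}{91} + \frac{173}{10} = \frac{34533}{910}$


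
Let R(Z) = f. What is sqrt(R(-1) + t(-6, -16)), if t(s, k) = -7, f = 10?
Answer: sqrt(3) ≈ 1.7320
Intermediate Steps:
R(Z) = 10
sqrt(R(-1) + t(-6, -16)) = sqrt(10 - 7) = sqrt(3)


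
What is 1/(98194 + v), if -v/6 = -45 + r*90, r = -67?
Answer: 1/134644 ≈ 7.4270e-6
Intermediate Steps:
v = 36450 (v = -6*(-45 - 67*90) = -6*(-45 - 6030) = -6*(-6075) = 36450)
1/(98194 + v) = 1/(98194 + 36450) = 1/134644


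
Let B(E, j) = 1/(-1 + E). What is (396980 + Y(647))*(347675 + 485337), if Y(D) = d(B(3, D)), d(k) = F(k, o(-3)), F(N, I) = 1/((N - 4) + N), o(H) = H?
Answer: 992066478268/3 ≈ 3.3069e+11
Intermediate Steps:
F(N, I) = 1/(-4 + 2*N) (F(N, I) = 1/((-4 + N) + N) = 1/(-4 + 2*N))
d(k) = 1/(2*(-2 + k))
Y(D) = -1/3 (Y(D) = 1/(2*(-2 + 1/(-1 + 3))) = 1/(2*(-2 + 1/2)) = 1/(2*(-3/2)) = (1/2)*(-2/3) = -1/3)
(396980 + Y(647))*(347675 + 485337) = (396980 - 1/3)*(347675 + 485337) = (1190939/3)*833012 = 992066478268/3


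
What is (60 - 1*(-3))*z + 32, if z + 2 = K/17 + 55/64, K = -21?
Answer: -128039/1088 ≈ -117.68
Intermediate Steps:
z = -2585/1088 (z = -2 + (-21/17 + 55/64) = -2 - 409/1088 = -2585/1088 ≈ -2.3759)
(60 - 1*(-3))*z + 32 = (60 - 1*(-3))*(-2585/1088) + 32 = (60 + 3)*(-2585/1088) + 32 = 63*(-2585/1088) + 32 = -162855/1088 + 32 = -128039/1088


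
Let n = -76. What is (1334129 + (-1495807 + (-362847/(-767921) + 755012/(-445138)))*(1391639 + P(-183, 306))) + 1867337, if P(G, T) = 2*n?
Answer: -355742391710472921181028/170915409049 ≈ -2.0814e+12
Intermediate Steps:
P(G, T) = -152 (P(G, T) = 2*(-76) = -152)
(1334129 + (-1495807 + (-362847/(-767921) + 755012/(-445138)))*(1391639 + P(-183, 306))) + 1867337 = (1334129 + (-1495807 + (-362847/(-767921) + 755012/(-445138)))*(1391639 - 152)) + 1867337 = (1334129 + (-1495807 + (-362847*(-1/767921) + 755012*(-1/445138)))*1391487) + 1867337 = (1334129 + (-1495807 + (362847/767921 - 377506/222569))*1391487) + 1867337 = (1334129 + (-1495807 - 209136291083/170915409049)*1391487) + 1867337 = (1334129 - 255656674399648626/170915409049*1391487) + 1867337 = (1334129 - 355742938890343867646862/170915409049) + 1867337 = -355742710867140108513541/170915409049 + 1867337 = -355742391710472921181028/170915409049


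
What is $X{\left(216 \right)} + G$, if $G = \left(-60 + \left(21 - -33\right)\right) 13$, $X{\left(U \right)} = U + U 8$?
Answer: $1866$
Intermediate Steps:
$X{\left(U \right)} = 9 U$ ($X{\left(U \right)} = U + 8 U = 9 U$)
$G = -78$ ($G = \left(-60 + \left(21 + 33\right)\right) 13 = \left(-60 + 54\right) 13 = \left(-6\right) 13 = -78$)
$X{\left(216 \right)} + G = 9 \cdot 216 - 78 = 1944 - 78 = 1866$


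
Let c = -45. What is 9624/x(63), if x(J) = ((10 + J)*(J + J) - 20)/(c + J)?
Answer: 86616/4589 ≈ 18.875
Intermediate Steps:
x(J) = (-20 + 2*J*(10 + J))/(-45 + J) (x(J) = ((10 + J)*(J + J) - 20)/(-45 + J) = ((10 + J)*(2*J) - 20)/(-45 + J) = (2*J*(10 + J) - 20)/(-45 + J) = (-20 + 2*J*(10 + J))/(-45 + J))
9624/x(63) = 9624/((2*(-10 + 63² + 10*63)/(-45 + 63))) = 9624/((2*(-10 + 3969 + 630)/18)) = 9624/((2*(1/18)*4589)) = 9624/(4589/9) = 9624*(9/4589) = 86616/4589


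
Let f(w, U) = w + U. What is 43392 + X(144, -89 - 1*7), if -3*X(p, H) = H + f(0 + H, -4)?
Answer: 130372/3 ≈ 43457.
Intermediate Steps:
f(w, U) = U + w
X(p, H) = 4/3 - 2*H/3 (X(p, H) = -(H + (-4 + (0 + H)))/3 = -(H + (-4 + H))/3 = -(-4 + 2*H)/3 = 4/3 - 2*H/3)
43392 + X(144, -89 - 1*7) = 43392 + (4/3 - 2*(-89 - 1*7)/3) = 43392 + (4/3 - 2*(-89 - 7)/3) = 43392 + (4/3 - 2/3*(-96)) = 43392 + (4/3 + 64) = 43392 + 196/3 = 130372/3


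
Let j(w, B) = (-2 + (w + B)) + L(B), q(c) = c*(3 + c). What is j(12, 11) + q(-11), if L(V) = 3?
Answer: 112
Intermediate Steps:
j(w, B) = 1 + B + w (j(w, B) = (-2 + (w + B)) + 3 = (-2 + (B + w)) + 3 = (-2 + B + w) + 3 = 1 + B + w)
j(12, 11) + q(-11) = (1 + 11 + 12) - 11*(3 - 11) = 24 - 11*(-8) = 24 + 88 = 112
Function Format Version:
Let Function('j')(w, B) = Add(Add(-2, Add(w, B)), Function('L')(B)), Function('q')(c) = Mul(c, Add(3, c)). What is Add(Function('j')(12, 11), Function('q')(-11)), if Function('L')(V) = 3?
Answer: 112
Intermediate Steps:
Function('j')(w, B) = Add(1, B, w) (Function('j')(w, B) = Add(Add(-2, Add(w, B)), 3) = Add(Add(-2, Add(B, w)), 3) = Add(Add(-2, B, w), 3) = Add(1, B, w))
Add(Function('j')(12, 11), Function('q')(-11)) = Add(Add(1, 11, 12), Mul(-11, Add(3, -11))) = Add(24, Mul(-11, -8)) = Add(24, 88) = 112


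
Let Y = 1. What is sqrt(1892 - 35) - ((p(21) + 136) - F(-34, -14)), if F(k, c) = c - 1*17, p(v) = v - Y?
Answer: -187 + sqrt(1857) ≈ -143.91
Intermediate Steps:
p(v) = -1 + v (p(v) = v - 1*1 = v - 1 = -1 + v)
F(k, c) = -17 + c (F(k, c) = c - 17 = -17 + c)
sqrt(1892 - 35) - ((p(21) + 136) - F(-34, -14)) = sqrt(1892 - 35) - (((-1 + 21) + 136) - (-17 - 14)) = sqrt(1857) - ((20 + 136) - 1*(-31)) = sqrt(1857) - (156 + 31) = sqrt(1857) - 1*187 = sqrt(1857) - 187 = -187 + sqrt(1857)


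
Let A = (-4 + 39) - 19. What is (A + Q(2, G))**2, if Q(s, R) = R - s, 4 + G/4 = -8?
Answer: 1156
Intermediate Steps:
G = -48 (G = -16 + 4*(-8) = -16 - 32 = -48)
A = 16 (A = 35 - 19 = 16)
(A + Q(2, G))**2 = (16 + (-48 - 1*2))**2 = (16 + (-48 - 2))**2 = (16 - 50)**2 = (-34)**2 = 1156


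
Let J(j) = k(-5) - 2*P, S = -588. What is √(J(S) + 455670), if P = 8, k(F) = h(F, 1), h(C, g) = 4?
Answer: √455658 ≈ 675.02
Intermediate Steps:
k(F) = 4
J(j) = -12 (J(j) = 4 - 2*8 = 4 - 16 = -12)
√(J(S) + 455670) = √(-12 + 455670) = √455658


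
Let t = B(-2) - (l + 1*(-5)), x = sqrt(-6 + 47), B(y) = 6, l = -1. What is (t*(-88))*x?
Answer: -1056*sqrt(41) ≈ -6761.7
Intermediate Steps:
x = sqrt(41) ≈ 6.4031
t = 12 (t = 6 - (-1 + 1*(-5)) = 6 - (-1 - 5) = 6 - 1*(-6) = 6 + 6 = 12)
(t*(-88))*x = (12*(-88))*sqrt(41) = -1056*sqrt(41)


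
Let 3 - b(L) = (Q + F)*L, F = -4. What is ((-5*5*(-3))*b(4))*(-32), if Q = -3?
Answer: -74400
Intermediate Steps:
b(L) = 3 + 7*L (b(L) = 3 - (-3 - 4)*L = 3 - (-7)*L = 3 + 7*L)
((-5*5*(-3))*b(4))*(-32) = ((-5*5*(-3))*(3 + 7*4))*(-32) = ((-25*(-3))*(3 + 28))*(-32) = (75*31)*(-32) = 2325*(-32) = -74400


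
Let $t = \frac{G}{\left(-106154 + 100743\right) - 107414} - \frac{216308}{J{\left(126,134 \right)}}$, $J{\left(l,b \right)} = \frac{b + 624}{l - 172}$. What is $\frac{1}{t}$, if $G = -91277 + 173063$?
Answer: $\frac{42760675}{561282855406} \approx 7.6184 \cdot 10^{-5}$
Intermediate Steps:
$G = 81786$
$J{\left(l,b \right)} = \frac{624 + b}{-172 + l}$
$t = \frac{561282855406}{42760675}$ ($t = \frac{81786}{\left(-106154 + 100743\right) - 107414} - \frac{216308}{\frac{1}{-172 + 126} \left(624 + 134\right)} = \frac{81786}{-5411 - 107414} - \frac{216308}{\frac{1}{-46} \cdot 758} = \frac{81786}{-112825} - \frac{216308}{\left(- \frac{1}{46}\right) 758} = 81786 \left(- \frac{1}{112825}\right) - \frac{216308}{- \frac{379}{23}} = - \frac{81786}{112825} - - \frac{4975084}{379} = - \frac{81786}{112825} + \frac{4975084}{379} = \frac{561282855406}{42760675} \approx 13126.0$)
$\frac{1}{t} = \frac{1}{\frac{561282855406}{42760675}} = \frac{42760675}{561282855406}$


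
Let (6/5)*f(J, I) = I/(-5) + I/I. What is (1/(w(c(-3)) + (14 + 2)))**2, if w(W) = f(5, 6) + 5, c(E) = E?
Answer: 36/15625 ≈ 0.0023040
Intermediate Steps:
f(J, I) = 5/6 - I/6 (f(J, I) = 5*(I/(-5) + I/I)/6 = 5*(I*(-1/5) + 1)/6 = 5*(-I/5 + 1)/6 = 5*(1 - I/5)/6 = 5/6 - I/6)
w(W) = 29/6 (w(W) = (5/6 - 1/6*6) + 5 = (5/6 - 1) + 5 = -1/6 + 5 = 29/6)
(1/(w(c(-3)) + (14 + 2)))**2 = (1/(29/6 + (14 + 2)))**2 = (1/(29/6 + 16))**2 = (1/(125/6))**2 = (6/125)**2 = 36/15625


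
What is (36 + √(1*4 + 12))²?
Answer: 1600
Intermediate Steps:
(36 + √(1*4 + 12))² = (36 + √(4 + 12))² = (36 + √16)² = (36 + 4)² = 40² = 1600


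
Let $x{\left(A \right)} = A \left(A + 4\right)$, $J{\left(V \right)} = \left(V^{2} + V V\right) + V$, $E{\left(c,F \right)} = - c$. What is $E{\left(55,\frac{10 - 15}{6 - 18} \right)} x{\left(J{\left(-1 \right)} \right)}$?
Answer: $-275$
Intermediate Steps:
$J{\left(V \right)} = V + 2 V^{2}$ ($J{\left(V \right)} = \left(V^{2} + V^{2}\right) + V = 2 V^{2} + V = V + 2 V^{2}$)
$x{\left(A \right)} = A \left(4 + A\right)$
$E{\left(55,\frac{10 - 15}{6 - 18} \right)} x{\left(J{\left(-1 \right)} \right)} = \left(-1\right) 55 - (1 + 2 \left(-1\right)) \left(4 - \left(1 + 2 \left(-1\right)\right)\right) = - 55 - (1 - 2) \left(4 - \left(1 - 2\right)\right) = - 55 \left(-1\right) \left(-1\right) \left(4 - -1\right) = - 55 \cdot 1 \left(4 + 1\right) = - 55 \cdot 1 \cdot 5 = \left(-55\right) 5 = -275$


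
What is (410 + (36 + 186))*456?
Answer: 288192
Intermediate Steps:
(410 + (36 + 186))*456 = (410 + 222)*456 = 632*456 = 288192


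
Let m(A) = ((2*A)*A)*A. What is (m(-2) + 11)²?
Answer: 25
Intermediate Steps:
m(A) = 2*A³ (m(A) = (2*A²)*A = 2*A³)
(m(-2) + 11)² = (2*(-2)³ + 11)² = (2*(-8) + 11)² = (-16 + 11)² = (-5)² = 25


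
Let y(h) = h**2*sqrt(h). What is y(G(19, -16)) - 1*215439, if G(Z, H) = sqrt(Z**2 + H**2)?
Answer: -215439 + 617*617**(1/4) ≈ -2.1236e+5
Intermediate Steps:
G(Z, H) = sqrt(H**2 + Z**2)
y(h) = h**(5/2)
y(G(19, -16)) - 1*215439 = (sqrt((-16)**2 + 19**2))**(5/2) - 1*215439 = (sqrt(256 + 361))**(5/2) - 215439 = (sqrt(617))**(5/2) - 215439 = 617*617**(1/4) - 215439 = -215439 + 617*617**(1/4)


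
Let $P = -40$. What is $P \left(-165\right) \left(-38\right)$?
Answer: $-250800$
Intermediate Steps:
$P \left(-165\right) \left(-38\right) = \left(-40\right) \left(-165\right) \left(-38\right) = 6600 \left(-38\right) = -250800$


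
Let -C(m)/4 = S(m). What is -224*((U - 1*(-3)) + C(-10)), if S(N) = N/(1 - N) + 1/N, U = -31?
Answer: 295232/55 ≈ 5367.9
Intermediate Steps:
S(N) = 1/N + N/(1 - N) (S(N) = N/(1 - N) + 1/N = 1/N + N/(1 - N))
C(m) = -4*(-1 + m - m**2)/(m*(-1 + m))
-224*((U - 1*(-3)) + C(-10)) = -224*((-31 - 1*(-3)) + 4*(1 + (-10)**2 - 1*(-10))/(-10*(-1 - 10))) = -224*((-31 + 3) + 4*(-1/10)*(1 + 100 + 10)/(-11)) = -224*(-28 + 4*(-1/10)*(-1/11)*111) = -224*(-28 + 222/55) = -224*(-1318/55) = 295232/55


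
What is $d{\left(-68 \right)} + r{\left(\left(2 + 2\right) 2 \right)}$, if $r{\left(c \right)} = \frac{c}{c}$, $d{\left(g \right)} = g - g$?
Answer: $1$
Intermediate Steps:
$d{\left(g \right)} = 0$
$r{\left(c \right)} = 1$
$d{\left(-68 \right)} + r{\left(\left(2 + 2\right) 2 \right)} = 0 + 1 = 1$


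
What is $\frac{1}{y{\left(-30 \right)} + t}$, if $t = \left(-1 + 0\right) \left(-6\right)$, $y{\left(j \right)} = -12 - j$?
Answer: $\frac{1}{24} \approx 0.041667$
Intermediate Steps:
$t = 6$ ($t = \left(-1\right) \left(-6\right) = 6$)
$\frac{1}{y{\left(-30 \right)} + t} = \frac{1}{\left(-12 - -30\right) + 6} = \frac{1}{\left(-12 + 30\right) + 6} = \frac{1}{18 + 6} = \frac{1}{24}$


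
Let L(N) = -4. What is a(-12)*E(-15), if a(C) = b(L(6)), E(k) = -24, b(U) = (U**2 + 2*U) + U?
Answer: -96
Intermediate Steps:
b(U) = U**2 + 3*U
a(C) = 4 (a(C) = -4*(3 - 4) = -4*(-1) = 4)
a(-12)*E(-15) = 4*(-24) = -96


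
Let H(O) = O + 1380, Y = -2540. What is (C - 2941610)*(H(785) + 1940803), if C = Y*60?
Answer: -6011562421680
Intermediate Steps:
H(O) = 1380 + O
C = -152400 (C = -2540*60 = -152400)
(C - 2941610)*(H(785) + 1940803) = (-152400 - 2941610)*((1380 + 785) + 1940803) = -3094010*(2165 + 1940803) = -3094010*1942968 = -6011562421680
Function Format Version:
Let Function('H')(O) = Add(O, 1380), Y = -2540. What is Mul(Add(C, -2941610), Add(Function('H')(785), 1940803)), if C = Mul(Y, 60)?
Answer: -6011562421680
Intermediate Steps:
Function('H')(O) = Add(1380, O)
C = -152400 (C = Mul(-2540, 60) = -152400)
Mul(Add(C, -2941610), Add(Function('H')(785), 1940803)) = Mul(Add(-152400, -2941610), Add(Add(1380, 785), 1940803)) = Mul(-3094010, Add(2165, 1940803)) = Mul(-3094010, 1942968) = -6011562421680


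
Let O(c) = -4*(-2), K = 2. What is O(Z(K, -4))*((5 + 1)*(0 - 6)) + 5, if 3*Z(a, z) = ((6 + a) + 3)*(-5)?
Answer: -283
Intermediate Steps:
Z(a, z) = -15 - 5*a/3 (Z(a, z) = (((6 + a) + 3)*(-5))/3 = ((9 + a)*(-5))/3 = (-45 - 5*a)/3 = -15 - 5*a/3)
O(c) = 8
O(Z(K, -4))*((5 + 1)*(0 - 6)) + 5 = 8*((5 + 1)*(0 - 6)) + 5 = 8*(6*(-6)) + 5 = 8*(-36) + 5 = -288 + 5 = -283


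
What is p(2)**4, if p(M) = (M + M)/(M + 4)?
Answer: 16/81 ≈ 0.19753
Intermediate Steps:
p(M) = 2*M/(4 + M) (p(M) = (2*M)/(4 + M) = 2*M/(4 + M))
p(2)**4 = (2*2/(4 + 2))**4 = (2*2/6)**4 = (2*2*(1/6))**4 = (2/3)**4 = 16/81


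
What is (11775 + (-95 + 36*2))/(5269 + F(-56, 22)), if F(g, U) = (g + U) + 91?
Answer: 5876/2663 ≈ 2.2065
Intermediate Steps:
F(g, U) = 91 + U + g (F(g, U) = (U + g) + 91 = 91 + U + g)
(11775 + (-95 + 36*2))/(5269 + F(-56, 22)) = (11775 + (-95 + 36*2))/(5269 + (91 + 22 - 56)) = (11775 + (-95 + 72))/(5269 + 57) = (11775 - 23)/5326 = 11752*(1/5326) = 5876/2663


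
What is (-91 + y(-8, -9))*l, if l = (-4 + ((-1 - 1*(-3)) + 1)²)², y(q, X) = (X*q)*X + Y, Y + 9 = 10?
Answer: -18450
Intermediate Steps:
Y = 1 (Y = -9 + 10 = 1)
y(q, X) = 1 + q*X² (y(q, X) = (X*q)*X + 1 = q*X² + 1 = 1 + q*X²)
l = 25 (l = (-4 + ((-1 + 3) + 1)²)² = (-4 + (2 + 1)²)² = (-4 + 3²)² = (-4 + 9)² = 5² = 25)
(-91 + y(-8, -9))*l = (-91 + (1 - 8*(-9)²))*25 = (-91 + (1 - 8*81))*25 = (-91 + (1 - 648))*25 = (-91 - 647)*25 = -738*25 = -18450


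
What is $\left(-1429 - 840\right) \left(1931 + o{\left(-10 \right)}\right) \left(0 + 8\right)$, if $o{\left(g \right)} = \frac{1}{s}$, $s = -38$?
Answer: $- \frac{665969652}{19} \approx -3.5051 \cdot 10^{7}$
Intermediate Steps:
$o{\left(g \right)} = - \frac{1}{38}$ ($o{\left(g \right)} = \frac{1}{-38} = - \frac{1}{38}$)
$\left(-1429 - 840\right) \left(1931 + o{\left(-10 \right)}\right) \left(0 + 8\right) = \left(-1429 - 840\right) \left(1931 - \frac{1}{38}\right) \left(0 + 8\right) = \left(-2269\right) \frac{73377}{38} \cdot 8 = \left(- \frac{166492413}{38}\right) 8 = - \frac{665969652}{19}$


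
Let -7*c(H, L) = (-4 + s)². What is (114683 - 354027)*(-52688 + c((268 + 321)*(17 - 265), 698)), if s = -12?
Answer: 12619309824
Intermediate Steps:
c(H, L) = -256/7 (c(H, L) = -(-4 - 12)²/7 = -⅐*(-16)² = -⅐*256 = -256/7)
(114683 - 354027)*(-52688 + c((268 + 321)*(17 - 265), 698)) = (114683 - 354027)*(-52688 - 256/7) = -239344*(-369072/7) = 12619309824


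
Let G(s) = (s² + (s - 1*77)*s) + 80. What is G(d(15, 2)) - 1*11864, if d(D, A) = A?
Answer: -11930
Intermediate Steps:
G(s) = 80 + s² + s*(-77 + s) (G(s) = (s² + (s - 77)*s) + 80 = (s² + (-77 + s)*s) + 80 = (s² + s*(-77 + s)) + 80 = 80 + s² + s*(-77 + s))
G(d(15, 2)) - 1*11864 = (80 - 77*2 + 2*2²) - 1*11864 = (80 - 154 + 2*4) - 11864 = (80 - 154 + 8) - 11864 = -66 - 11864 = -11930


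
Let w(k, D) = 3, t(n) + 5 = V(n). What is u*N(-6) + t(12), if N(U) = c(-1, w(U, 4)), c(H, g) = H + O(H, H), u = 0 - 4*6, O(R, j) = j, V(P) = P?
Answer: 55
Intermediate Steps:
t(n) = -5 + n
u = -24 (u = 0 - 24 = -24)
c(H, g) = 2*H (c(H, g) = H + H = 2*H)
N(U) = -2 (N(U) = 2*(-1) = -2)
u*N(-6) + t(12) = -24*(-2) + (-5 + 12) = 48 + 7 = 55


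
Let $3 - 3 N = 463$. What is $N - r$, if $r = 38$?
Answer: $- \frac{574}{3} \approx -191.33$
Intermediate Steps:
$N = - \frac{460}{3}$ ($N = 1 - \frac{463}{3} = - \frac{460}{3} \approx -153.33$)
$N - r = - \frac{460}{3} - 38 = - \frac{574}{3}$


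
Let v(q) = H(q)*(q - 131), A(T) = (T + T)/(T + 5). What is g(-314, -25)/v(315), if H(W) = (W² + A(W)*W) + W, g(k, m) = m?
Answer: -4/2948715 ≈ -1.3565e-6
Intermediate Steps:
A(T) = 2*T/(5 + T) (A(T) = (2*T)/(5 + T) = 2*T/(5 + T))
H(W) = W + W² + 2*W²/(5 + W) (H(W) = (W² + (2*W/(5 + W))*W) + W = (W² + 2*W²/(5 + W)) + W = W + W² + 2*W²/(5 + W))
v(q) = q*(-131 + q)*(5 + q² + 8*q)/(5 + q) (v(q) = (q*(5 + q² + 8*q)/(5 + q))*(q - 131) = (q*(5 + q² + 8*q)/(5 + q))*(-131 + q) = q*(-131 + q)*(5 + q² + 8*q)/(5 + q))
g(-314, -25)/v(315) = -25*(5 + 315)/(315*(-131 + 315)*(2*315 + (1 + 315)*(5 + 315))) = -25*8/(1449*(630 + 316*320)) = -25*8/(1449*(630 + 101120)) = -25/(315*(1/320)*184*101750) = -25/73717875/4 = -25*4/73717875 = -4/2948715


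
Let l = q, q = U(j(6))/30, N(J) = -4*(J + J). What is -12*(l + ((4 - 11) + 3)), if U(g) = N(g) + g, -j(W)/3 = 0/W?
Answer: 48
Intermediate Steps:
N(J) = -8*J
j(W) = 0 (j(W) = -0/W = -3*0 = 0)
U(g) = -7*g (U(g) = -8*g + g = -7*g)
q = 0 (q = -7*0/30 = 0*(1/30) = 0)
l = 0
-12*(l + ((4 - 11) + 3)) = -12*(0 + ((4 - 11) + 3)) = -12*(0 + (-7 + 3)) = -12*(0 - 4) = -12*(-4) = 48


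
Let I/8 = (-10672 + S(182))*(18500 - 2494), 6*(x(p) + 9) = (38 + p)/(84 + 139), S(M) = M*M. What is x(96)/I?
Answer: -2977/961665321312 ≈ -3.0957e-9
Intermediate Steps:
S(M) = M²
x(p) = -6002/669 + p/1338 (x(p) = -9 + ((38 + p)/(84 + 139))/6 = -9 + ((38 + p)/223)/6 = -9 + ((38 + p)*(1/223))/6 = -9 + (38/223 + p/223)/6 = -9 + (19/669 + p/1338) = -6002/669 + p/1338)
I = 2874933696 (I = 8*((-10672 + 182²)*(18500 - 2494)) = 8*((-10672 + 33124)*16006) = 8*(22452*16006) = 8*359366712 = 2874933696)
x(96)/I = (-6002/669 + (1/1338)*96)/2874933696 = (-6002/669 + 16/223)*(1/2874933696) = -5954/669*1/2874933696 = -2977/961665321312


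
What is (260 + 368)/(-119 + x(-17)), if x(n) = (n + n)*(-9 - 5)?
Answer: 628/357 ≈ 1.7591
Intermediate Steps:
x(n) = -28*n (x(n) = (2*n)*(-14) = -28*n)
(260 + 368)/(-119 + x(-17)) = (260 + 368)/(-119 - 28*(-17)) = 628/(-119 + 476) = 628/357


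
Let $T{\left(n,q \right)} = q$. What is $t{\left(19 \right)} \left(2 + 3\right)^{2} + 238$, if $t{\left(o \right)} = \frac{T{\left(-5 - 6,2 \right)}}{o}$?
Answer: $\frac{4572}{19} \approx 240.63$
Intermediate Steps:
$t{\left(o \right)} = \frac{2}{o}$
$t{\left(19 \right)} \left(2 + 3\right)^{2} + 238 = \frac{2}{19} \left(2 + 3\right)^{2} + 238 = 2 \cdot \frac{1}{19} \cdot 5^{2} + 238 = \frac{2}{19} \cdot 25 + 238 = \frac{50}{19} + 238 = \frac{4572}{19}$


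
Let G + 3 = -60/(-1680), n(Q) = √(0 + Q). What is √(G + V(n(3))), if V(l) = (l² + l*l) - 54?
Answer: I*√9989/14 ≈ 7.1389*I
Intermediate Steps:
n(Q) = √Q
G = -83/28 (G = -3 - 60/(-1680) = -3 - 60*(-1/1680) = -3 + 1/28 = -83/28 ≈ -2.9643)
V(l) = -54 + 2*l² (V(l) = (l² + l²) - 54 = 2*l² - 54 = -54 + 2*l²)
√(G + V(n(3))) = √(-83/28 + (-54 + 2*(√3)²)) = √(-83/28 + (-54 + 2*3)) = √(-83/28 + (-54 + 6)) = √(-83/28 - 48) = √(-1427/28) = I*√9989/14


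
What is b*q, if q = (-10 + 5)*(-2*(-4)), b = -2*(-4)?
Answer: -320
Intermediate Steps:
b = 8
q = -40 (q = -5*8 = -40)
b*q = 8*(-40) = -320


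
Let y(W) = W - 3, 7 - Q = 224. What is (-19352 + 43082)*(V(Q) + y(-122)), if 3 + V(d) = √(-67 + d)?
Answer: -3037440 + 47460*I*√71 ≈ -3.0374e+6 + 3.9991e+5*I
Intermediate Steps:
Q = -217 (Q = 7 - 1*224 = 7 - 224 = -217)
V(d) = -3 + √(-67 + d)
y(W) = -3 + W
(-19352 + 43082)*(V(Q) + y(-122)) = (-19352 + 43082)*((-3 + √(-67 - 217)) + (-3 - 122)) = 23730*((-3 + √(-284)) - 125) = 23730*((-3 + 2*I*√71) - 125) = 23730*(-128 + 2*I*√71) = -3037440 + 47460*I*√71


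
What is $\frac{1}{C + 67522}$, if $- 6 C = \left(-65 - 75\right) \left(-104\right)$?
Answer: $\frac{3}{195286} \approx 1.5362 \cdot 10^{-5}$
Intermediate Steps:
$C = - \frac{7280}{3}$ ($C = - \frac{\left(-65 - 75\right) \left(-104\right)}{6} = - \frac{\left(-140\right) \left(-104\right)}{6} = \left(- \frac{1}{6}\right) 14560 = - \frac{7280}{3} \approx -2426.7$)
$\frac{1}{C + 67522} = \frac{1}{- \frac{7280}{3} + 67522} = \frac{1}{\frac{195286}{3}} = \frac{3}{195286}$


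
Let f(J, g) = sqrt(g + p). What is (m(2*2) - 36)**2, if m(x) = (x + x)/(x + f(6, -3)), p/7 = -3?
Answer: 8*(197*I + 306*sqrt(6))/(I + 2*sqrt(6)) ≈ 1238.1 + 68.978*I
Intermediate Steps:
p = -21 (p = 7*(-3) = -21)
f(J, g) = sqrt(-21 + g) (f(J, g) = sqrt(g - 21) = sqrt(-21 + g))
m(x) = 2*x/(x + 2*I*sqrt(6)) (m(x) = (x + x)/(x + sqrt(-21 - 3)) = (2*x)/(x + sqrt(-24)) = (2*x)/(x + 2*I*sqrt(6)) = 2*x/(x + 2*I*sqrt(6)))
(m(2*2) - 36)**2 = (2*(2*2)/(2*2 + 2*I*sqrt(6)) - 36)**2 = (2*4/(4 + 2*I*sqrt(6)) - 36)**2 = (8/(4 + 2*I*sqrt(6)) - 36)**2 = (-36 + 8/(4 + 2*I*sqrt(6)))**2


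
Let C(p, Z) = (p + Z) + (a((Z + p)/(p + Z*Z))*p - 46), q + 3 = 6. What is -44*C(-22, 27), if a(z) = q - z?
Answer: 3323716/707 ≈ 4701.2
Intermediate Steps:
q = 3 (q = -3 + 6 = 3)
a(z) = 3 - z
C(p, Z) = -46 + Z + p + p*(3 - (Z + p)/(p + Z²)) (C(p, Z) = (p + Z) + ((3 - (Z + p)/(p + Z*Z))*p - 46) = (Z + p) + ((3 - (Z + p)/(p + Z²))*p - 46) = (Z + p) + (p*(3 - (Z + p)/(p + Z²)) - 46) = (Z + p) + (-46 + p*(3 - (Z + p)/(p + Z²))) = -46 + Z + p + p*(3 - (Z + p)/(p + Z²)))
-44*C(-22, 27) = -44*((-22 + 27²)*(-46 + 27 - 22) - 1*(-22)*(27 - 3*27² - 2*(-22)))/(-22 + 27²) = -44*((-22 + 729)*(-41) - 1*(-22)*(27 - 3*729 + 44))/(-22 + 729) = -44*(707*(-41) - 1*(-22)*(27 - 2187 + 44))/707 = -44*(-28987 - 1*(-22)*(-2116))/707 = -44*(-28987 - 46552)/707 = -44*(-75539)/707 = -44*(-75539/707) = 3323716/707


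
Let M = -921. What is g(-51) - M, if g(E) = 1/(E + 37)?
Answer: 12893/14 ≈ 920.93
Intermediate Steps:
g(E) = 1/(37 + E)
g(-51) - M = 1/(37 - 51) - 1*(-921) = 1/(-14) + 921 = -1/14 + 921 = 12893/14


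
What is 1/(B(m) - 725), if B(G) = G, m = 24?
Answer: -1/701 ≈ -0.0014265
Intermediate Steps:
1/(B(m) - 725) = 1/(24 - 725) = 1/(-701) = -1/701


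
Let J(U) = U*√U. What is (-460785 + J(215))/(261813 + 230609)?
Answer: -27105/28966 + 215*√215/492422 ≈ -0.92935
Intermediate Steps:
J(U) = U^(3/2)
(-460785 + J(215))/(261813 + 230609) = (-460785 + 215^(3/2))/(261813 + 230609) = (-460785 + 215*√215)/492422 = (-460785 + 215*√215)*(1/492422) = -27105/28966 + 215*√215/492422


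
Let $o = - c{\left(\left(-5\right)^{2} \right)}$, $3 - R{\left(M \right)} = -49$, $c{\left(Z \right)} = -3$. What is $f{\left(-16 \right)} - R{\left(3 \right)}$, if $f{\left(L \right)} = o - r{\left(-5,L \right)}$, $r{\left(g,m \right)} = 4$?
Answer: $-53$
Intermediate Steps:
$R{\left(M \right)} = 52$ ($R{\left(M \right)} = 3 - -49 = 3 + 49 = 52$)
$o = 3$ ($o = \left(-1\right) \left(-3\right) = 3$)
$f{\left(L \right)} = -1$ ($f{\left(L \right)} = 3 - 4 = -1$)
$f{\left(-16 \right)} - R{\left(3 \right)} = -1 - 52 = -53$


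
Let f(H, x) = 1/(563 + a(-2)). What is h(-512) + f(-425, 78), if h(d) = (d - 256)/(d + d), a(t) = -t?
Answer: 1699/2260 ≈ 0.75177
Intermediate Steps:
f(H, x) = 1/565 (f(H, x) = 1/(563 - 1*(-2)) = 1/(563 + 2) = 1/565)
h(d) = (-256 + d)/(2*d) (h(d) = (-256 + d)/((2*d)) = (-256 + d)*(1/(2*d)) = (-256 + d)/(2*d))
h(-512) + f(-425, 78) = (½)*(-256 - 512)/(-512) + 1/565 = (½)*(-1/512)*(-768) + 1/565 = ¾ + 1/565 = 1699/2260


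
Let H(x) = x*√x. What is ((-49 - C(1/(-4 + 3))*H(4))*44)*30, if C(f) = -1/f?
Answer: -75240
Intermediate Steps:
H(x) = x^(3/2)
((-49 - C(1/(-4 + 3))*H(4))*44)*30 = ((-49 - (-1/(1/(-4 + 3)))*4^(3/2))*44)*30 = ((-49 - (-1/(1/(-1)))*8)*44)*30 = ((-49 - (-1/(-1))*8)*44)*30 = ((-49 - (-1*(-1))*8)*44)*30 = ((-49 - 8)*44)*30 = -57*44*30 = -2508*30 = -75240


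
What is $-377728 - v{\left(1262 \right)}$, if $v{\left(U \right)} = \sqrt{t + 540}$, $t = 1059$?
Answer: $-377728 - \sqrt{1599} \approx -3.7777 \cdot 10^{5}$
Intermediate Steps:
$v{\left(U \right)} = \sqrt{1599}$ ($v{\left(U \right)} = \sqrt{1059 + 540} = \sqrt{1599}$)
$-377728 - v{\left(1262 \right)} = -377728 - \sqrt{1599}$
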